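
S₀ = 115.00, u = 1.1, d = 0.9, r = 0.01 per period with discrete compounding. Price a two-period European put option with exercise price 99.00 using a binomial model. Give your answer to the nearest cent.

Risk-neutral probability p = (1 + 0.01 − 0.9)/(1.1 − 0.9) = 0.1100/0.2000 = 0.5500
Terminal stock prices: S_uu = 139.2, S_ud = 113.9, S_dd = 93.15
Terminal payoffs (K − S): max(-40.15, 0) = 0, max(-14.85, 0) = 0, max(5.85, 0) = 5.85
Node u (S = 126.5): V_u = 1/1.01·[0.5500·0.0000 + 0.4500·0.0000] = 0.0000
Node d (S = 103.5): V_d = 1/1.01·[0.5500·0.0000 + 0.4500·5.8500] = 2.6064
Node 0 (S = 115): V_0 = 1/1.01·[0.5500·0.0000 + 0.4500·2.6064] = 1.1613

1.16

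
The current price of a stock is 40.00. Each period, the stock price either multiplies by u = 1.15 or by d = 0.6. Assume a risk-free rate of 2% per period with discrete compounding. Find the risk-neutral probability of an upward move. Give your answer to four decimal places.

p = 0.7636

Risk-neutral probability p = (1 + 0.02 − 0.6)/(1.15 − 0.6) = 0.4200/0.5500 = 0.7636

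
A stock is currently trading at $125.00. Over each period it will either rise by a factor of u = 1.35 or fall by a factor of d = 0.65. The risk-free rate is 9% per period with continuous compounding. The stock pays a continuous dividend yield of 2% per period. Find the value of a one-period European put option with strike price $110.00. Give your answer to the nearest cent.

$10.42

Per-period risk-free factor R = e^0.09 = 1.0942; dividend-adjusted growth = e^(0.09−0.02) = 1.0725.
Risk-neutral probability p = (1.0725 − 0.65)/(1.35 − 0.65) = 0.4225/0.7000 = 0.6036
Terminal stock prices: S_u = 168.8, S_d = 81.25
Terminal payoffs (K − S): max(-58.75, 0) = 0, max(28.75, 0) = 28.75
Node 0 (S = 125): V_0 = e^(−0.09)·[0.6036·0.0000 + 0.3964·28.7500] = 10.4161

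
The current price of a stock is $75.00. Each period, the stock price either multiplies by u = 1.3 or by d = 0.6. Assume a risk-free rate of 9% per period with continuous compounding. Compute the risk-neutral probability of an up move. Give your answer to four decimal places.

Risk-neutral probability p = (e^0.09 − 0.6)/(1.3 − 0.6) = 0.4942/0.7000 = 0.7060

p = 0.7060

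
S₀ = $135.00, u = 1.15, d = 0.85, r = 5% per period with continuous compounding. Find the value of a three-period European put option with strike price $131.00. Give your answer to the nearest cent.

Risk-neutral probability p = (e^0.05 − 0.85)/(1.15 − 0.85) = 0.2013/0.3000 = 0.6709
Terminal stock prices: S_uuu = 205.3, S_uud = 151.8, S_udd = 112.2, S_ddd = 82.91
Terminal payoffs (K − S): max(-74.32, 0) = 0, max(-20.76, 0) = 0, max(18.83, 0) = 18.83, max(48.09, 0) = 48.09
Node uu (S = 178.5): V_uu = e^(−0.05)·[0.6709·0.0000 + 0.3291·0.0000] = 0.0000
Node ud (S = 132): V_ud = e^(−0.05)·[0.6709·0.0000 + 0.3291·18.8319] = 5.8952
Node dd (S = 97.54): V_dd = e^(−0.05)·[0.6709·18.8319 + 0.3291·48.0931] = 27.0736
Node u (S = 155.2): V_u = e^(−0.05)·[0.6709·0.0000 + 0.3291·5.8952] = 1.8455
Node d (S = 114.8): V_d = e^(−0.05)·[0.6709·5.8952 + 0.3291·27.0736] = 12.2375
Node 0 (S = 135): V_0 = e^(−0.05)·[0.6709·1.8455 + 0.3291·12.2375] = 5.0087

$5.01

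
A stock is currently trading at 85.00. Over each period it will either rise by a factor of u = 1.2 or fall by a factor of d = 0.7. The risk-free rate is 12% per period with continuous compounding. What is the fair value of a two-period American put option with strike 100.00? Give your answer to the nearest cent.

15.00

Risk-neutral probability p = (e^0.12 − 0.7)/(1.2 − 0.7) = 0.4275/0.5000 = 0.8550
Terminal stock prices: S_uu = 122.4, S_ud = 71.4, S_dd = 41.65
Terminal payoffs (K − S): max(-22.4, 0) = 0, max(28.6, 0) = 28.6, max(58.35, 0) = 58.35
Node u (S = 102): continuation = e^(−0.12)·[0.8550·0.0000 + 0.1450·28.6000] = 3.6782; exercise value = 0.0000 ≤ continuation, so V_u = 3.6782
Node d (S = 59.5): continuation = e^(−0.12)·[0.8550·28.6000 + 0.1450·58.3500] = 29.1920; exercise value = 40.5000 > continuation, so V_d = 40.5000 (exercise)
Node 0 (S = 85): continuation = e^(−0.12)·[0.8550·3.6782 + 0.1450·40.5000] = 7.9979; exercise value = 15.0000 > continuation, so V_0 = 15.0000 (exercise)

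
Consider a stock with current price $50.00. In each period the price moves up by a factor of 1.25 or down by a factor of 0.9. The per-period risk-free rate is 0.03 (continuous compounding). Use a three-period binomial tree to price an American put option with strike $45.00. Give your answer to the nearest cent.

Risk-neutral probability p = (e^0.03 − 0.9)/(1.25 − 0.9) = 0.1305/0.3500 = 0.3727
Terminal stock prices: S_uuu = 97.66, S_uud = 70.31, S_udd = 50.62, S_ddd = 36.45
Terminal payoffs (K − S): max(-52.66, 0) = 0, max(-25.31, 0) = 0, max(-5.625, 0) = 0, max(8.55, 0) = 8.55
Node uu (S = 78.12): continuation = e^(−0.03)·[0.3727·0.0000 + 0.6273·0.0000] = 0.0000; exercise value = 0.0000 ≤ continuation, so V_uu = 0.0000
Node ud (S = 56.25): continuation = e^(−0.03)·[0.3727·0.0000 + 0.6273·0.0000] = 0.0000; exercise value = 0.0000 ≤ continuation, so V_ud = 0.0000
Node dd (S = 40.5): continuation = e^(−0.03)·[0.3727·0.0000 + 0.6273·8.5500] = 5.2047; exercise value = 4.5000 ≤ continuation, so V_dd = 5.2047
Node u (S = 62.5): continuation = e^(−0.03)·[0.3727·0.0000 + 0.6273·0.0000] = 0.0000; exercise value = 0.0000 ≤ continuation, so V_u = 0.0000
Node d (S = 45): continuation = e^(−0.03)·[0.3727·0.0000 + 0.6273·5.2047] = 3.1683; exercise value = 0.0000 ≤ continuation, so V_d = 3.1683
Node 0 (S = 50): continuation = e^(−0.03)·[0.3727·0.0000 + 0.6273·3.1683] = 1.9286; exercise value = 0.0000 ≤ continuation, so V_0 = 1.9286

$1.93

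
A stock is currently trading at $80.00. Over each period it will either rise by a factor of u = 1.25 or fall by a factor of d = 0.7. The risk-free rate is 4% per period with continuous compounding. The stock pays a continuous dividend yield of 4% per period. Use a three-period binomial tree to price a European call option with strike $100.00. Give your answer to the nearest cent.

Per-period risk-free factor R = e^0.04 = 1.0408; dividend-adjusted growth = e^(0.04−0.04) = 1.0000.
Risk-neutral probability p = (1.0000 − 0.7)/(1.25 − 0.7) = 0.3000/0.5500 = 0.5455
Terminal stock prices: S_uuu = 156.2, S_uud = 87.5, S_udd = 49, S_ddd = 27.44
Terminal payoffs (S − K): max(56.25, 0) = 56.25, max(-12.5, 0) = 0, max(-51, 0) = 0, max(-72.56, 0) = 0
Node uu (S = 125): V_uu = e^(−0.04)·[0.5455·56.2500 + 0.4545·0.0000] = 29.4788
Node ud (S = 70): V_ud = e^(−0.04)·[0.5455·0.0000 + 0.4545·0.0000] = 0.0000
Node dd (S = 39.2): V_dd = e^(−0.04)·[0.5455·0.0000 + 0.4545·0.0000] = 0.0000
Node u (S = 100): V_u = e^(−0.04)·[0.5455·29.4788 + 0.4545·0.0000] = 15.4488
Node d (S = 56): V_d = e^(−0.04)·[0.5455·0.0000 + 0.4545·0.0000] = 0.0000
Node 0 (S = 80): V_0 = e^(−0.04)·[0.5455·15.4488 + 0.4545·0.0000] = 8.0962

$8.10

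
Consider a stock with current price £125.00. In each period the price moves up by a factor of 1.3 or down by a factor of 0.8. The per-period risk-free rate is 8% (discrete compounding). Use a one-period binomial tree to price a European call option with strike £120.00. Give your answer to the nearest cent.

£22.04

Risk-neutral probability p = (1 + 0.08 − 0.8)/(1.3 − 0.8) = 0.2800/0.5000 = 0.5600
Terminal stock prices: S_u = 162.5, S_d = 100
Terminal payoffs (S − K): max(42.5, 0) = 42.5, max(-20, 0) = 0
Node 0 (S = 125): V_0 = 1/1.08·[0.5600·42.5000 + 0.4400·0.0000] = 22.0370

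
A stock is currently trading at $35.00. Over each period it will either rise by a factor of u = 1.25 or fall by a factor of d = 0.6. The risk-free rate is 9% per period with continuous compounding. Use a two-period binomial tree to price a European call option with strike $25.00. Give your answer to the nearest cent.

$14.71

Risk-neutral probability p = (e^0.09 − 0.6)/(1.25 − 0.6) = 0.4942/0.6500 = 0.7603
Terminal stock prices: S_uu = 54.69, S_ud = 26.25, S_dd = 12.6
Terminal payoffs (S − K): max(29.69, 0) = 29.69, max(1.25, 0) = 1.25, max(-12.4, 0) = 0
Node u (S = 43.75): V_u = e^(−0.09)·[0.7603·29.6875 + 0.2397·1.2500] = 20.9017
Node d (S = 21): V_d = e^(−0.09)·[0.7603·1.2500 + 0.2397·0.0000] = 0.8685
Node 0 (S = 35): V_0 = e^(−0.09)·[0.7603·20.9017 + 0.2397·0.8685] = 14.7135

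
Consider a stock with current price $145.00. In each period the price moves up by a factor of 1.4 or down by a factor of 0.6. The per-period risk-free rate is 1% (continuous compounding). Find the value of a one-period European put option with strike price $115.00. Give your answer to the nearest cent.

Risk-neutral probability p = (e^0.01 − 0.6)/(1.4 − 0.6) = 0.4101/0.8000 = 0.5126
Terminal stock prices: S_u = 203, S_d = 87
Terminal payoffs (K − S): max(-88, 0) = 0, max(28, 0) = 28
Node 0 (S = 145): V_0 = e^(−0.01)·[0.5126·0.0000 + 0.4874·28.0000] = 13.5124

$13.51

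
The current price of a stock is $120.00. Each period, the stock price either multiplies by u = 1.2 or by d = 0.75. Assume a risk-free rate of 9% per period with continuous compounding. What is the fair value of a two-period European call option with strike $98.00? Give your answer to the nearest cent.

$39.55

Risk-neutral probability p = (e^0.09 − 0.75)/(1.2 − 0.75) = 0.3442/0.4500 = 0.7648
Terminal stock prices: S_uu = 172.8, S_ud = 108, S_dd = 67.5
Terminal payoffs (S − K): max(74.8, 0) = 74.8, max(10, 0) = 10, max(-30.5, 0) = 0
Node u (S = 144): V_u = e^(−0.09)·[0.7648·74.8000 + 0.2352·10.0000] = 54.4347
Node d (S = 90): V_d = e^(−0.09)·[0.7648·10.0000 + 0.2352·0.0000] = 6.9900
Node 0 (S = 120): V_0 = e^(−0.09)·[0.7648·54.4347 + 0.2352·6.9900] = 39.5524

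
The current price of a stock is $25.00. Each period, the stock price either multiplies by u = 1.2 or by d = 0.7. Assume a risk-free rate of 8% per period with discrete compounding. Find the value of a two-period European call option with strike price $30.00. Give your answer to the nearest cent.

Risk-neutral probability p = (1 + 0.08 − 0.7)/(1.2 − 0.7) = 0.3800/0.5000 = 0.7600
Terminal stock prices: S_uu = 36, S_ud = 21, S_dd = 12.25
Terminal payoffs (S − K): max(6, 0) = 6, max(-9, 0) = 0, max(-17.75, 0) = 0
Node u (S = 30): V_u = 1/1.08·[0.7600·6.0000 + 0.2400·0.0000] = 4.2222
Node d (S = 17.5): V_d = 1/1.08·[0.7600·0.0000 + 0.2400·0.0000] = 0.0000
Node 0 (S = 25): V_0 = 1/1.08·[0.7600·4.2222 + 0.2400·0.0000] = 2.9712

$2.97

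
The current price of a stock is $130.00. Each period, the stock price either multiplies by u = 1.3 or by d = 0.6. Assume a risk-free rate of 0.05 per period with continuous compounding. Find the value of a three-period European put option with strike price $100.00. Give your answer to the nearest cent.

Risk-neutral probability p = (e^0.05 − 0.6)/(1.3 − 0.6) = 0.4513/0.7000 = 0.6447
Terminal stock prices: S_uuu = 285.6, S_uud = 131.8, S_udd = 60.84, S_ddd = 28.08
Terminal payoffs (K − S): max(-185.6, 0) = 0, max(-31.82, 0) = 0, max(39.16, 0) = 39.16, max(71.92, 0) = 71.92
Node uu (S = 219.7): V_uu = e^(−0.05)·[0.6447·0.0000 + 0.3553·0.0000] = 0.0000
Node ud (S = 101.4): V_ud = e^(−0.05)·[0.6447·0.0000 + 0.3553·39.1600] = 13.2360
Node dd (S = 46.8): V_dd = e^(−0.05)·[0.6447·39.1600 + 0.3553·71.9200] = 48.3229
Node u (S = 169): V_u = e^(−0.05)·[0.6447·0.0000 + 0.3553·13.2360] = 4.4737
Node d (S = 78): V_d = e^(−0.05)·[0.6447·13.2360 + 0.3553·48.3229] = 24.4498
Node 0 (S = 130): V_0 = e^(−0.05)·[0.6447·4.4737 + 0.3553·24.4498] = 11.0074

$11.01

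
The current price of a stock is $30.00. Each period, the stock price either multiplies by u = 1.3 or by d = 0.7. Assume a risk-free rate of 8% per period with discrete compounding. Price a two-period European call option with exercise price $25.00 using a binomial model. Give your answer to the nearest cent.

Risk-neutral probability p = (1 + 0.08 − 0.7)/(1.3 − 0.7) = 0.3800/0.6000 = 0.6333
Terminal stock prices: S_uu = 50.7, S_ud = 27.3, S_dd = 14.7
Terminal payoffs (S − K): max(25.7, 0) = 25.7, max(2.3, 0) = 2.3, max(-10.3, 0) = 0
Node u (S = 39): V_u = 1/1.08·[0.6333·25.7000 + 0.3667·2.3000] = 15.8519
Node d (S = 21): V_d = 1/1.08·[0.6333·2.3000 + 0.3667·0.0000] = 1.3488
Node 0 (S = 30): V_0 = 1/1.08·[0.6333·15.8519 + 0.3667·1.3488] = 9.7538

$9.75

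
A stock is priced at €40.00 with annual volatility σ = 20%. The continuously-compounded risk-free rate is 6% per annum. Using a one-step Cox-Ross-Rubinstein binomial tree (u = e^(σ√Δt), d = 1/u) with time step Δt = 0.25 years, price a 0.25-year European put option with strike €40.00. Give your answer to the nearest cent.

CRR parameters: u = e^(σ√Δt) = e^(0.2·√0.25) = 1.1052, d = 1/u = 0.9048
Per-period rate: rΔt = 0.06·0.25 = 0.015, so R = e^0.015 = 1.0151
Risk-neutral probability p = (e^0.015 − 0.9048)/(1.1052 − 0.9048) = 0.1103/0.2003 = 0.5505
Terminal stock prices: S_u = 44.21, S_d = 36.19
Terminal payoffs (K − S): max(-4.207, 0) = 0, max(3.807, 0) = 3.807
Node 0 (S = 40): V_0 = e^(−0.015)·[0.5505·0.0000 + 0.4495·3.8065] = 1.6857

€1.69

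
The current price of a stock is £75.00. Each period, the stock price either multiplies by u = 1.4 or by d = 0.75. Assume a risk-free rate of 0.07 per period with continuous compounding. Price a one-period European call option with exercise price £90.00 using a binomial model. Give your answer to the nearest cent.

£6.94

Risk-neutral probability p = (e^0.07 − 0.75)/(1.4 − 0.75) = 0.3225/0.6500 = 0.4962
Terminal stock prices: S_u = 105, S_d = 56.25
Terminal payoffs (S − K): max(15, 0) = 15, max(-33.75, 0) = 0
Node 0 (S = 75): V_0 = e^(−0.07)·[0.4962·15.0000 + 0.5038·0.0000] = 6.9393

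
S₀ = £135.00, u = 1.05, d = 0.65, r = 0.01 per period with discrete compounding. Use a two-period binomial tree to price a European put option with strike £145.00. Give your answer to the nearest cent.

£10.19

Risk-neutral probability p = (1 + 0.01 − 0.65)/(1.05 − 0.65) = 0.3600/0.4000 = 0.9000
Terminal stock prices: S_uu = 148.8, S_ud = 92.14, S_dd = 57.04
Terminal payoffs (K − S): max(-3.838, 0) = 0, max(52.86, 0) = 52.86, max(87.96, 0) = 87.96
Node u (S = 141.8): V_u = 1/1.01·[0.9000·0.0000 + 0.1000·52.8625] = 5.2339
Node d (S = 87.75): V_d = 1/1.01·[0.9000·52.8625 + 0.1000·87.9625] = 55.8144
Node 0 (S = 135): V_0 = 1/1.01·[0.9000·5.2339 + 0.1000·55.8144] = 10.1901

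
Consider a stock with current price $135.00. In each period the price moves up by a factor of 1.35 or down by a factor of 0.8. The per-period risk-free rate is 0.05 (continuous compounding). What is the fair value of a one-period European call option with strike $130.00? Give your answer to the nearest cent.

Risk-neutral probability p = (e^0.05 − 0.8)/(1.35 − 0.8) = 0.2513/0.5500 = 0.4569
Terminal stock prices: S_u = 182.2, S_d = 108
Terminal payoffs (S − K): max(52.25, 0) = 52.25, max(-22, 0) = 0
Node 0 (S = 135): V_0 = e^(−0.05)·[0.4569·52.2500 + 0.5431·0.0000] = 22.7066

$22.71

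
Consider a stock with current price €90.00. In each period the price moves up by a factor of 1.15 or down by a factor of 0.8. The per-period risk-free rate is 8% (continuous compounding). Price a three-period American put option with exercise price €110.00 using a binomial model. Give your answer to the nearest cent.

Risk-neutral probability p = (e^0.08 − 0.8)/(1.15 − 0.8) = 0.2833/0.3500 = 0.8094
Terminal stock prices: S_uuu = 136.9, S_uud = 95.22, S_udd = 66.24, S_ddd = 46.08
Terminal payoffs (K − S): max(-26.88, 0) = 0, max(14.78, 0) = 14.78, max(43.76, 0) = 43.76, max(63.92, 0) = 63.92
Node uu (S = 119): continuation = e^(−0.08)·[0.8094·0.0000 + 0.1906·14.7800] = 2.6006; exercise value = 0.0000 ≤ continuation, so V_uu = 2.6006
Node ud (S = 82.8): continuation = e^(−0.08)·[0.8094·14.7800 + 0.1906·43.7600] = 18.7428; exercise value = 27.2000 > continuation, so V_ud = 27.2000 (exercise)
Node dd (S = 57.6): continuation = e^(−0.08)·[0.8094·43.7600 + 0.1906·63.9200] = 43.9428; exercise value = 52.4000 > continuation, so V_dd = 52.4000 (exercise)
Node u (S = 103.5): continuation = e^(−0.08)·[0.8094·2.6006 + 0.1906·27.2000] = 6.7290; exercise value = 6.5000 ≤ continuation, so V_u = 6.7290
Node d (S = 72): continuation = e^(−0.08)·[0.8094·27.2000 + 0.1906·52.4000] = 29.5428; exercise value = 38.0000 > continuation, so V_d = 38.0000 (exercise)
Node 0 (S = 90): continuation = e^(−0.08)·[0.8094·6.7290 + 0.1906·38.0000] = 11.7139; exercise value = 20.0000 > continuation, so V_0 = 20.0000 (exercise)

€20.00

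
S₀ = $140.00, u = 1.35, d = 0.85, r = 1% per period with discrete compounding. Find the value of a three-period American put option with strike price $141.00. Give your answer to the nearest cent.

Risk-neutral probability p = (1 + 0.01 − 0.85)/(1.35 − 0.85) = 0.1600/0.5000 = 0.3200
Terminal stock prices: S_uuu = 344.5, S_uud = 216.9, S_udd = 136.6, S_ddd = 85.98
Terminal payoffs (K − S): max(-203.5, 0) = 0, max(-75.88, 0) = 0, max(4.448, 0) = 4.448, max(55.02, 0) = 55.02
Node uu (S = 255.2): continuation = 1/1.01·[0.3200·0.0000 + 0.6800·0.0000] = 0.0000; exercise value = 0.0000 ≤ continuation, so V_uu = 0.0000
Node ud (S = 160.7): continuation = 1/1.01·[0.3200·0.0000 + 0.6800·4.4475] = 2.9944; exercise value = 0.0000 ≤ continuation, so V_ud = 2.9944
Node dd (S = 101.1): continuation = 1/1.01·[0.3200·4.4475 + 0.6800·55.0225] = 38.4540; exercise value = 39.8500 > continuation, so V_dd = 39.8500 (exercise)
Node u (S = 189): continuation = 1/1.01·[0.3200·0.0000 + 0.6800·2.9944] = 2.0160; exercise value = 0.0000 ≤ continuation, so V_u = 2.0160
Node d (S = 119): continuation = 1/1.01·[0.3200·2.9944 + 0.6800·39.8500] = 27.7784; exercise value = 22.0000 ≤ continuation, so V_d = 27.7784
Node 0 (S = 140): continuation = 1/1.01·[0.3200·2.0160 + 0.6800·27.7784] = 19.3410; exercise value = 1.0000 ≤ continuation, so V_0 = 19.3410

$19.34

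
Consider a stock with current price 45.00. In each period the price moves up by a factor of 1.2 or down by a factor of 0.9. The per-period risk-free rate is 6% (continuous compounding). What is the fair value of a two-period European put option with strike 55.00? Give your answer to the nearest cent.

Risk-neutral probability p = (e^0.06 − 0.9)/(1.2 − 0.9) = 0.1618/0.3000 = 0.5395
Terminal stock prices: S_uu = 64.8, S_ud = 48.6, S_dd = 36.45
Terminal payoffs (K − S): max(-9.8, 0) = 0, max(6.4, 0) = 6.4, max(18.55, 0) = 18.55
Node u (S = 54): V_u = e^(−0.06)·[0.5395·0.0000 + 0.4605·6.4000] = 2.7758
Node d (S = 40.5): V_d = e^(−0.06)·[0.5395·6.4000 + 0.4605·18.5500] = 11.2970
Node 0 (S = 45): V_0 = e^(−0.06)·[0.5395·2.7758 + 0.4605·11.2970] = 6.3100

6.31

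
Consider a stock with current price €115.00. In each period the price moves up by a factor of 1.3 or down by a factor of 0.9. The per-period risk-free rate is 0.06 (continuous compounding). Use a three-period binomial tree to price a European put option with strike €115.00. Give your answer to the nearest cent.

€5.49

Risk-neutral probability p = (e^0.06 − 0.9)/(1.3 − 0.9) = 0.1618/0.4000 = 0.4046
Terminal stock prices: S_uuu = 252.7, S_uud = 174.9, S_udd = 121.1, S_ddd = 83.84
Terminal payoffs (K − S): max(-137.7, 0) = 0, max(-59.92, 0) = 0, max(-6.095, 0) = 0, max(31.16, 0) = 31.16
Node uu (S = 194.4): V_uu = e^(−0.06)·[0.4046·0.0000 + 0.5954·0.0000] = 0.0000
Node ud (S = 134.6): V_ud = e^(−0.06)·[0.4046·0.0000 + 0.5954·0.0000] = 0.0000
Node dd (S = 93.15): V_dd = e^(−0.06)·[0.4046·0.0000 + 0.5954·31.1650] = 17.4753
Node u (S = 149.5): V_u = e^(−0.06)·[0.4046·0.0000 + 0.5954·0.0000] = 0.0000
Node d (S = 103.5): V_d = e^(−0.06)·[0.4046·0.0000 + 0.5954·17.4753] = 9.7990
Node 0 (S = 115): V_0 = e^(−0.06)·[0.4046·0.0000 + 0.5954·9.7990] = 5.4946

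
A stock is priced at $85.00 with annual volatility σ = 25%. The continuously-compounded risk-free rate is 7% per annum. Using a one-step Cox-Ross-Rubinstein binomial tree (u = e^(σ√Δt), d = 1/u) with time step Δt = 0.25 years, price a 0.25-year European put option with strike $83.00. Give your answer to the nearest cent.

$3.62

CRR parameters: u = e^(σ√Δt) = e^(0.25·√0.25) = 1.1331, d = 1/u = 0.8825
Per-period rate: rΔt = 0.07·0.25 = 0.0175, so R = e^0.0175 = 1.0177
Risk-neutral probability p = (e^0.0175 − 0.8825)/(1.1331 − 0.8825) = 0.1352/0.2507 = 0.5392
Terminal stock prices: S_u = 96.32, S_d = 75.01
Terminal payoffs (K − S): max(-13.32, 0) = 0, max(7.988, 0) = 7.988
Node 0 (S = 85): V_0 = e^(−0.0175)·[0.5392·0.0000 + 0.4608·7.9878] = 3.6167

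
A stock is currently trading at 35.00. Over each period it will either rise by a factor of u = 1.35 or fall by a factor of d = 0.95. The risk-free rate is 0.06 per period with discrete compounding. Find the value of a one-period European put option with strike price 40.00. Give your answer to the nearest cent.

4.62

Risk-neutral probability p = (1 + 0.06 − 0.95)/(1.35 − 0.95) = 0.1100/0.4000 = 0.2750
Terminal stock prices: S_u = 47.25, S_d = 33.25
Terminal payoffs (K − S): max(-7.25, 0) = 0, max(6.75, 0) = 6.75
Node 0 (S = 35): V_0 = 1/1.06·[0.2750·0.0000 + 0.7250·6.7500] = 4.6167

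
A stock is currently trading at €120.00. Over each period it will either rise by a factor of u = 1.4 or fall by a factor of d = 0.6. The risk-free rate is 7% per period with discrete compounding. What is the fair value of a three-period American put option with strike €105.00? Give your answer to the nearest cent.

€16.45

Risk-neutral probability p = (1 + 0.07 − 0.6)/(1.4 − 0.6) = 0.4700/0.8000 = 0.5875
Terminal stock prices: S_uuu = 329.3, S_uud = 141.1, S_udd = 60.48, S_ddd = 25.92
Terminal payoffs (K − S): max(-224.3, 0) = 0, max(-36.12, 0) = 0, max(44.52, 0) = 44.52, max(79.08, 0) = 79.08
Node uu (S = 235.2): continuation = 1/1.07·[0.5875·0.0000 + 0.4125·0.0000] = 0.0000; exercise value = 0.0000 ≤ continuation, so V_uu = 0.0000
Node ud (S = 100.8): continuation = 1/1.07·[0.5875·0.0000 + 0.4125·44.5200] = 17.1631; exercise value = 4.2000 ≤ continuation, so V_ud = 17.1631
Node dd (S = 43.2): continuation = 1/1.07·[0.5875·44.5200 + 0.4125·79.0800] = 54.9308; exercise value = 61.8000 > continuation, so V_dd = 61.8000 (exercise)
Node u (S = 168): continuation = 1/1.07·[0.5875·0.0000 + 0.4125·17.1631] = 6.6166; exercise value = 0.0000 ≤ continuation, so V_u = 6.6166
Node d (S = 72): continuation = 1/1.07·[0.5875·17.1631 + 0.4125·61.8000] = 33.2484; exercise value = 33.0000 ≤ continuation, so V_d = 33.2484
Node 0 (S = 120): continuation = 1/1.07·[0.5875·6.6166 + 0.4125·33.2484] = 16.4507; exercise value = 0.0000 ≤ continuation, so V_0 = 16.4507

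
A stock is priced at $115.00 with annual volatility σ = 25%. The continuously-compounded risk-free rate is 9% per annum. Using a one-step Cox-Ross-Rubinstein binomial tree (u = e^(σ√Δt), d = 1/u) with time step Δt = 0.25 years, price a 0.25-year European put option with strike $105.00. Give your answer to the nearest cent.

CRR parameters: u = e^(σ√Δt) = e^(0.25·√0.25) = 1.1331, d = 1/u = 0.8825
Per-period rate: rΔt = 0.09·0.25 = 0.0225, so R = e^0.0225 = 1.0228
Risk-neutral probability p = (e^0.0225 − 0.8825)/(1.1331 − 0.8825) = 0.1403/0.2507 = 0.5596
Terminal stock prices: S_u = 130.3, S_d = 101.5
Terminal payoffs (K − S): max(-25.31, 0) = 0, max(3.513, 0) = 3.513
Node 0 (S = 115): V_0 = e^(−0.0225)·[0.5596·0.0000 + 0.4404·3.5129] = 1.5127

$1.51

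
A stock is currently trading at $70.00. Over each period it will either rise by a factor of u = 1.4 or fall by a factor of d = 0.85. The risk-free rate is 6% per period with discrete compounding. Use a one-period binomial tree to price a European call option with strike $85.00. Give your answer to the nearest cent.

Risk-neutral probability p = (1 + 0.06 − 0.85)/(1.4 − 0.85) = 0.2100/0.5500 = 0.3818
Terminal stock prices: S_u = 98, S_d = 59.5
Terminal payoffs (S − K): max(13, 0) = 13, max(-25.5, 0) = 0
Node 0 (S = 70): V_0 = 1/1.06·[0.3818·13.0000 + 0.6182·0.0000] = 4.6827

$4.68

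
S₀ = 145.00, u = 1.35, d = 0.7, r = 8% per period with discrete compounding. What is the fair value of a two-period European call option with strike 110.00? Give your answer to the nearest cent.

56.45

Risk-neutral probability p = (1 + 0.08 − 0.7)/(1.35 − 0.7) = 0.3800/0.6500 = 0.5846
Terminal stock prices: S_uu = 264.3, S_ud = 137, S_dd = 71.05
Terminal payoffs (S − K): max(154.3, 0) = 154.3, max(27.02, 0) = 27.02, max(-38.95, 0) = 0
Node u (S = 195.8): V_u = 1/1.08·[0.5846·154.2625 + 0.4154·27.0250] = 93.8981
Node d (S = 101.5): V_d = 1/1.08·[0.5846·27.0250 + 0.4154·0.0000] = 14.6289
Node 0 (S = 145): V_0 = 1/1.08·[0.5846·93.8981 + 0.4154·14.6289] = 56.4546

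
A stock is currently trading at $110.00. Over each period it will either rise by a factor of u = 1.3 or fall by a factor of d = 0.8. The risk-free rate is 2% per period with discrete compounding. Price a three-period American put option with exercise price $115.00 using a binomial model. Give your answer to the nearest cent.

Risk-neutral probability p = (1 + 0.02 − 0.8)/(1.3 − 0.8) = 0.2200/0.5000 = 0.4400
Terminal stock prices: S_uuu = 241.7, S_uud = 148.7, S_udd = 91.52, S_ddd = 56.32
Terminal payoffs (K − S): max(-126.7, 0) = 0, max(-33.72, 0) = 0, max(23.48, 0) = 23.48, max(58.68, 0) = 58.68
Node uu (S = 185.9): continuation = 1/1.02·[0.4400·0.0000 + 0.5600·0.0000] = 0.0000; exercise value = 0.0000 ≤ continuation, so V_uu = 0.0000
Node ud (S = 114.4): continuation = 1/1.02·[0.4400·0.0000 + 0.5600·23.4800] = 12.8910; exercise value = 0.6000 ≤ continuation, so V_ud = 12.8910
Node dd (S = 70.4): continuation = 1/1.02·[0.4400·23.4800 + 0.5600·58.6800] = 42.3451; exercise value = 44.6000 > continuation, so V_dd = 44.6000 (exercise)
Node u (S = 143): continuation = 1/1.02·[0.4400·0.0000 + 0.5600·12.8910] = 7.0774; exercise value = 0.0000 ≤ continuation, so V_u = 7.0774
Node d (S = 88): continuation = 1/1.02·[0.4400·12.8910 + 0.5600·44.6000] = 30.0471; exercise value = 27.0000 ≤ continuation, so V_d = 30.0471
Node 0 (S = 110): continuation = 1/1.02·[0.4400·7.0774 + 0.5600·30.0471] = 19.5494; exercise value = 5.0000 ≤ continuation, so V_0 = 19.5494

$19.55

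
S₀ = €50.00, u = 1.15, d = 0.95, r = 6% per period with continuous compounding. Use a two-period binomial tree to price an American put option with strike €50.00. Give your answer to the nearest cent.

€1.04

Risk-neutral probability p = (e^0.06 − 0.95)/(1.15 − 0.95) = 0.1118/0.2000 = 0.5592
Terminal stock prices: S_uu = 66.12, S_ud = 54.62, S_dd = 45.12
Terminal payoffs (K − S): max(-16.12, 0) = 0, max(-4.625, 0) = 0, max(4.875, 0) = 4.875
Node u (S = 57.5): continuation = e^(−0.06)·[0.5592·0.0000 + 0.4408·0.0000] = 0.0000; exercise value = 0.0000 ≤ continuation, so V_u = 0.0000
Node d (S = 47.5): continuation = e^(−0.06)·[0.5592·0.0000 + 0.4408·4.8750] = 2.0238; exercise value = 2.5000 > continuation, so V_d = 2.5000 (exercise)
Node 0 (S = 50): continuation = e^(−0.06)·[0.5592·0.0000 + 0.4408·2.5000] = 1.0379; exercise value = 0.0000 ≤ continuation, so V_0 = 1.0379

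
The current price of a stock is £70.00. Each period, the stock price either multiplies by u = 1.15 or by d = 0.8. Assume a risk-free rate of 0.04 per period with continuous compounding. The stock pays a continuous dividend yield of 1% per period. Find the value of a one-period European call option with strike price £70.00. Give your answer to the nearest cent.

£6.64

Per-period risk-free factor R = e^0.04 = 1.0408; dividend-adjusted growth = e^(0.04−0.01) = 1.0305.
Risk-neutral probability p = (1.0305 − 0.8)/(1.15 − 0.8) = 0.2305/0.3500 = 0.6584
Terminal stock prices: S_u = 80.5, S_d = 56
Terminal payoffs (S − K): max(10.5, 0) = 10.5, max(-14, 0) = 0
Node 0 (S = 70): V_0 = e^(−0.04)·[0.6584·10.5000 + 0.3416·0.0000] = 6.6425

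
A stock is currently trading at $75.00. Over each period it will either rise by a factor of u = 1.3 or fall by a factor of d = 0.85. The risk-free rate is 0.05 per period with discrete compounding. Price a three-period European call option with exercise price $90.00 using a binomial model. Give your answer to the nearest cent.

Risk-neutral probability p = (1 + 0.05 − 0.85)/(1.3 − 0.85) = 0.2000/0.4500 = 0.4444
Terminal stock prices: S_uuu = 164.8, S_uud = 107.7, S_udd = 70.44, S_ddd = 46.06
Terminal payoffs (S − K): max(74.78, 0) = 74.78, max(17.74, 0) = 17.74, max(-19.56, 0) = 0, max(-43.94, 0) = 0
Node uu (S = 126.8): V_uu = 1/1.05·[0.4444·74.7750 + 0.5556·17.7375] = 41.0357
Node ud (S = 82.88): V_ud = 1/1.05·[0.4444·17.7375 + 0.5556·0.0000] = 7.5079
Node dd (S = 54.19): V_dd = 1/1.05·[0.4444·0.0000 + 0.5556·0.0000] = 0.0000
Node u (S = 97.5): V_u = 1/1.05·[0.4444·41.0357 + 0.5556·7.5079] = 21.3421
Node d (S = 63.75): V_d = 1/1.05·[0.4444·7.5079 + 0.5556·0.0000] = 3.1780
Node 0 (S = 75): V_0 = 1/1.05·[0.4444·21.3421 + 0.5556·3.1780] = 10.7151

$10.72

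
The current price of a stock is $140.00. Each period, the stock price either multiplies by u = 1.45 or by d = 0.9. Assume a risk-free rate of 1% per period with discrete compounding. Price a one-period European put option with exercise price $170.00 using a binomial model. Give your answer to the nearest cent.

Risk-neutral probability p = (1 + 0.01 − 0.9)/(1.45 − 0.9) = 0.1100/0.5500 = 0.2000
Terminal stock prices: S_u = 203, S_d = 126
Terminal payoffs (K − S): max(-33, 0) = 0, max(44, 0) = 44
Node 0 (S = 140): V_0 = 1/1.01·[0.2000·0.0000 + 0.8000·44.0000] = 34.8515

$34.85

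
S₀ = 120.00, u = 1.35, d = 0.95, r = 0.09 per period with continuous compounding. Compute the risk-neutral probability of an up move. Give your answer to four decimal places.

Risk-neutral probability p = (e^0.09 − 0.95)/(1.35 − 0.95) = 0.1442/0.4000 = 0.3604

p = 0.3604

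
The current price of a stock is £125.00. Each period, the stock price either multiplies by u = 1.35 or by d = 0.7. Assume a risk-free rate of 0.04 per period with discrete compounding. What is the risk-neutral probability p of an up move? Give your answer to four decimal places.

p = 0.5231

Risk-neutral probability p = (1 + 0.04 − 0.7)/(1.35 − 0.7) = 0.3400/0.6500 = 0.5231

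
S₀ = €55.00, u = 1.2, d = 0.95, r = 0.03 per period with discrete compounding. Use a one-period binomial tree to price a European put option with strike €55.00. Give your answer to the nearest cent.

Risk-neutral probability p = (1 + 0.03 − 0.95)/(1.2 − 0.95) = 0.0800/0.2500 = 0.3200
Terminal stock prices: S_u = 66, S_d = 52.25
Terminal payoffs (K − S): max(-11, 0) = 0, max(2.75, 0) = 2.75
Node 0 (S = 55): V_0 = 1/1.03·[0.3200·0.0000 + 0.6800·2.7500] = 1.8155

€1.82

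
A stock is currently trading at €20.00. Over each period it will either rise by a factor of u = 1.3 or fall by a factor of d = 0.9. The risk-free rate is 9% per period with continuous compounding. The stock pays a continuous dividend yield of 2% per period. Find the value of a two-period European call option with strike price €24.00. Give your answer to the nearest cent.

€1.52

Per-period risk-free factor R = e^0.09 = 1.0942; dividend-adjusted growth = e^(0.09−0.02) = 1.0725.
Risk-neutral probability p = (1.0725 − 0.9)/(1.3 − 0.9) = 0.1725/0.4000 = 0.4313
Terminal stock prices: S_uu = 33.8, S_ud = 23.4, S_dd = 16.2
Terminal payoffs (S − K): max(9.8, 0) = 9.8, max(-0.6, 0) = 0, max(-7.8, 0) = 0
Node u (S = 26): V_u = e^(−0.09)·[0.4313·9.8000 + 0.5687·0.0000] = 3.8627
Node d (S = 18): V_d = e^(−0.09)·[0.4313·0.0000 + 0.5687·0.0000] = 0.0000
Node 0 (S = 20): V_0 = e^(−0.09)·[0.4313·3.8627 + 0.5687·0.0000] = 1.5225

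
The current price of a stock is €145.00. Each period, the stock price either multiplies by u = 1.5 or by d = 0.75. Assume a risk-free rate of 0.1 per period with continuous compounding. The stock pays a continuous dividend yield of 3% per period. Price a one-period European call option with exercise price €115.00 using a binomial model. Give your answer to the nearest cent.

Per-period risk-free factor R = e^0.1 = 1.1052; dividend-adjusted growth = e^(0.1−0.03) = 1.0725.
Risk-neutral probability p = (1.0725 − 0.75)/(1.5 − 0.75) = 0.3225/0.7500 = 0.4300
Terminal stock prices: S_u = 217.5, S_d = 108.8
Terminal payoffs (S − K): max(102.5, 0) = 102.5, max(-6.25, 0) = 0
Node 0 (S = 145): V_0 = e^(−0.1)·[0.4300·102.5000 + 0.5700·0.0000] = 39.8817

€39.88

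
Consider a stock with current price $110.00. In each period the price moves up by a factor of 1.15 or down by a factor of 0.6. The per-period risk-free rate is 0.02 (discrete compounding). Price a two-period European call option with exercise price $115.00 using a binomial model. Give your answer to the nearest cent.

Risk-neutral probability p = (1 + 0.02 − 0.6)/(1.15 − 0.6) = 0.4200/0.5500 = 0.7636
Terminal stock prices: S_uu = 145.5, S_ud = 75.9, S_dd = 39.6
Terminal payoffs (S − K): max(30.47, 0) = 30.47, max(-39.1, 0) = 0, max(-75.4, 0) = 0
Node u (S = 126.5): V_u = 1/1.02·[0.7636·30.4750 + 0.2364·0.0000] = 22.8155
Node d (S = 66): V_d = 1/1.02·[0.7636·0.0000 + 0.2364·0.0000] = 0.0000
Node 0 (S = 110): V_0 = 1/1.02·[0.7636·22.8155 + 0.2364·0.0000] = 17.0811

$17.08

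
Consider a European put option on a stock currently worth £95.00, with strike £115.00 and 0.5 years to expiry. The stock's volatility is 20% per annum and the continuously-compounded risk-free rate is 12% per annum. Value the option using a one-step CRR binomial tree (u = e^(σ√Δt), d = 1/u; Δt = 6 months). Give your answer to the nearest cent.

CRR parameters: u = e^(σ√Δt) = e^(0.2·√0.5) = 1.1519, d = 1/u = 0.8681
Per-period rate: rΔt = 0.12·0.5 = 0.06, so R = e^0.06 = 1.0618
Risk-neutral probability p = (e^0.06 − 0.8681)/(1.1519 − 0.8681) = 0.1937/0.2838 = 0.6826
Terminal stock prices: S_u = 109.4, S_d = 82.47
Terminal payoffs (K − S): max(5.569, 0) = 5.569, max(32.53, 0) = 32.53
Node 0 (S = 95): V_0 = e^(−0.06)·[0.6826·5.5686 + 0.3174·32.5283] = 13.3029

£13.30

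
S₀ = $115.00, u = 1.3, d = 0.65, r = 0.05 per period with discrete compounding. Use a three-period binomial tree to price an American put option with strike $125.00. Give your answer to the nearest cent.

Risk-neutral probability p = (1 + 0.05 − 0.65)/(1.3 − 0.65) = 0.4000/0.6500 = 0.6154
Terminal stock prices: S_uuu = 252.7, S_uud = 126.3, S_udd = 63.16, S_ddd = 31.58
Terminal payoffs (K − S): max(-127.7, 0) = 0, max(-1.328, 0) = 0, max(61.84, 0) = 61.84, max(93.42, 0) = 93.42
Node uu (S = 194.4): continuation = 1/1.05·[0.6154·0.0000 + 0.3846·0.0000] = 0.0000; exercise value = 0.0000 ≤ continuation, so V_uu = 0.0000
Node ud (S = 97.17): continuation = 1/1.05·[0.6154·0.0000 + 0.3846·61.8362] = 22.6506; exercise value = 27.8250 > continuation, so V_ud = 27.8250 (exercise)
Node dd (S = 48.59): continuation = 1/1.05·[0.6154·61.8362 + 0.3846·93.4181] = 70.4601; exercise value = 76.4125 > continuation, so V_dd = 76.4125 (exercise)
Node u (S = 149.5): continuation = 1/1.05·[0.6154·0.0000 + 0.3846·27.8250] = 10.1923; exercise value = 0.0000 ≤ continuation, so V_u = 10.1923
Node d (S = 74.75): continuation = 1/1.05·[0.6154·27.8250 + 0.3846·76.4125] = 44.2976; exercise value = 50.2500 > continuation, so V_d = 50.2500 (exercise)
Node 0 (S = 115): continuation = 1/1.05·[0.6154·10.1923 + 0.3846·50.2500] = 24.3801; exercise value = 10.0000 ≤ continuation, so V_0 = 24.3801

$24.38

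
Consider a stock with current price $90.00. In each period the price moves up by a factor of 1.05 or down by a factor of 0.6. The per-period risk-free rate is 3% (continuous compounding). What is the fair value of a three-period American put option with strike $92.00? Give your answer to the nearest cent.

$4.16

Risk-neutral probability p = (e^0.03 − 0.6)/(1.05 − 0.6) = 0.4305/0.4500 = 0.9566
Terminal stock prices: S_uuu = 104.2, S_uud = 59.54, S_udd = 34.02, S_ddd = 19.44
Terminal payoffs (K − S): max(-12.19, 0) = 0, max(32.46, 0) = 32.46, max(57.98, 0) = 57.98, max(72.56, 0) = 72.56
Node uu (S = 99.23): continuation = e^(−0.03)·[0.9566·0.0000 + 0.0434·32.4650] = 1.3684; exercise value = 0.0000 ≤ continuation, so V_uu = 1.3684
Node ud (S = 56.7): continuation = e^(−0.03)·[0.9566·32.4650 + 0.0434·57.9800] = 32.5810; exercise value = 35.3000 > continuation, so V_ud = 35.3000 (exercise)
Node dd (S = 32.4): continuation = e^(−0.03)·[0.9566·57.9800 + 0.0434·72.5600] = 56.8810; exercise value = 59.6000 > continuation, so V_dd = 59.6000 (exercise)
Node u (S = 94.5): continuation = e^(−0.03)·[0.9566·1.3684 + 0.0434·35.3000] = 2.7582; exercise value = 0.0000 ≤ continuation, so V_u = 2.7582
Node d (S = 54): continuation = e^(−0.03)·[0.9566·35.3000 + 0.0434·59.6000] = 35.2810; exercise value = 38.0000 > continuation, so V_d = 38.0000 (exercise)
Node 0 (S = 90): continuation = e^(−0.03)·[0.9566·2.7582 + 0.0434·38.0000] = 4.1622; exercise value = 2.0000 ≤ continuation, so V_0 = 4.1622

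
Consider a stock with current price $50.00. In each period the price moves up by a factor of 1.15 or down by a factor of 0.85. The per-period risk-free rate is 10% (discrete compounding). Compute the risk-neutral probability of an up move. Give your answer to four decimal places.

p = 0.8333

Risk-neutral probability p = (1 + 0.1 − 0.85)/(1.15 − 0.85) = 0.2500/0.3000 = 0.8333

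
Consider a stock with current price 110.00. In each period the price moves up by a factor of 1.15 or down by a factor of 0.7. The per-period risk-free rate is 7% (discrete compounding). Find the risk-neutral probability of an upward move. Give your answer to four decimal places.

Risk-neutral probability p = (1 + 0.07 − 0.7)/(1.15 − 0.7) = 0.3700/0.4500 = 0.8222

p = 0.8222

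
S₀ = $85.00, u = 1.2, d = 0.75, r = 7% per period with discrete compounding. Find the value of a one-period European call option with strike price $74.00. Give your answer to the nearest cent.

$18.61

Risk-neutral probability p = (1 + 0.07 − 0.75)/(1.2 − 0.75) = 0.3200/0.4500 = 0.7111
Terminal stock prices: S_u = 102, S_d = 63.75
Terminal payoffs (S − K): max(28, 0) = 28, max(-10.25, 0) = 0
Node 0 (S = 85): V_0 = 1/1.07·[0.7111·28.0000 + 0.2889·0.0000] = 18.6085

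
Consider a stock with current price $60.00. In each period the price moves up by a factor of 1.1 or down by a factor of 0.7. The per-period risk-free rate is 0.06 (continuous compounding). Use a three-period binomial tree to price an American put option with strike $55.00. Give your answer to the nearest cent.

Risk-neutral probability p = (e^0.06 − 0.7)/(1.1 − 0.7) = 0.3618/0.4000 = 0.9046
Terminal stock prices: S_uuu = 79.86, S_uud = 50.82, S_udd = 32.34, S_ddd = 20.58
Terminal payoffs (K − S): max(-24.86, 0) = 0, max(4.18, 0) = 4.18, max(22.66, 0) = 22.66, max(34.42, 0) = 34.42
Node uu (S = 72.6): continuation = e^(−0.06)·[0.9046·0.0000 + 0.0954·4.1800] = 0.3756; exercise value = 0.0000 ≤ continuation, so V_uu = 0.3756
Node ud (S = 46.2): continuation = e^(−0.06)·[0.9046·4.1800 + 0.0954·22.6600] = 5.5970; exercise value = 8.8000 > continuation, so V_ud = 8.8000 (exercise)
Node dd (S = 29.4): continuation = e^(−0.06)·[0.9046·22.6600 + 0.0954·34.4200] = 22.3970; exercise value = 25.6000 > continuation, so V_dd = 25.6000 (exercise)
Node u (S = 66): continuation = e^(−0.06)·[0.9046·0.3756 + 0.0954·8.8000] = 1.1107; exercise value = 0.0000 ≤ continuation, so V_u = 1.1107
Node d (S = 42): continuation = e^(−0.06)·[0.9046·8.8000 + 0.0954·25.6000] = 9.7970; exercise value = 13.0000 > continuation, so V_d = 13.0000 (exercise)
Node 0 (S = 60): continuation = e^(−0.06)·[0.9046·1.1107 + 0.0954·13.0000] = 2.1143; exercise value = 0.0000 ≤ continuation, so V_0 = 2.1143

$2.11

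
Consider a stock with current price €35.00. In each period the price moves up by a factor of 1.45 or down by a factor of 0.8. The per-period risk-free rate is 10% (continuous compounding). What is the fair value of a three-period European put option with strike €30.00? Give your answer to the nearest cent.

€1.34

Risk-neutral probability p = (e^0.1 − 0.8)/(1.45 − 0.8) = 0.3052/0.6500 = 0.4695
Terminal stock prices: S_uuu = 106.7, S_uud = 58.87, S_udd = 32.48, S_ddd = 17.92
Terminal payoffs (K − S): max(-76.7, 0) = 0, max(-28.87, 0) = 0, max(-2.48, 0) = 0, max(12.08, 0) = 12.08
Node uu (S = 73.59): V_uu = e^(−0.1)·[0.4695·0.0000 + 0.5305·0.0000] = 0.0000
Node ud (S = 40.6): V_ud = e^(−0.1)·[0.4695·0.0000 + 0.5305·0.0000] = 0.0000
Node dd (S = 22.4): V_dd = e^(−0.1)·[0.4695·0.0000 + 0.5305·12.0800] = 5.7987
Node u (S = 50.75): V_u = e^(−0.1)·[0.4695·0.0000 + 0.5305·0.0000] = 0.0000
Node d (S = 28): V_d = e^(−0.1)·[0.4695·0.0000 + 0.5305·5.7987] = 2.7835
Node 0 (S = 35): V_0 = e^(−0.1)·[0.4695·0.0000 + 0.5305·2.7835] = 1.3361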